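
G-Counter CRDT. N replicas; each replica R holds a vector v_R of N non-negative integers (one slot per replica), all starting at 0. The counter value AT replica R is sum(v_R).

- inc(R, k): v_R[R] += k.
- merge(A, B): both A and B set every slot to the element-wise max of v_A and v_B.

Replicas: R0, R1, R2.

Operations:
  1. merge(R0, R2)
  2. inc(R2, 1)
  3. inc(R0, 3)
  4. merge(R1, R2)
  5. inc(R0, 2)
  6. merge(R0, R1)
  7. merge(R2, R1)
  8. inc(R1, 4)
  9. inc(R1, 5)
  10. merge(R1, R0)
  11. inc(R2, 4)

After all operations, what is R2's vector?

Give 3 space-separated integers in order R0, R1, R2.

Op 1: merge R0<->R2 -> R0=(0,0,0) R2=(0,0,0)
Op 2: inc R2 by 1 -> R2=(0,0,1) value=1
Op 3: inc R0 by 3 -> R0=(3,0,0) value=3
Op 4: merge R1<->R2 -> R1=(0,0,1) R2=(0,0,1)
Op 5: inc R0 by 2 -> R0=(5,0,0) value=5
Op 6: merge R0<->R1 -> R0=(5,0,1) R1=(5,0,1)
Op 7: merge R2<->R1 -> R2=(5,0,1) R1=(5,0,1)
Op 8: inc R1 by 4 -> R1=(5,4,1) value=10
Op 9: inc R1 by 5 -> R1=(5,9,1) value=15
Op 10: merge R1<->R0 -> R1=(5,9,1) R0=(5,9,1)
Op 11: inc R2 by 4 -> R2=(5,0,5) value=10

Answer: 5 0 5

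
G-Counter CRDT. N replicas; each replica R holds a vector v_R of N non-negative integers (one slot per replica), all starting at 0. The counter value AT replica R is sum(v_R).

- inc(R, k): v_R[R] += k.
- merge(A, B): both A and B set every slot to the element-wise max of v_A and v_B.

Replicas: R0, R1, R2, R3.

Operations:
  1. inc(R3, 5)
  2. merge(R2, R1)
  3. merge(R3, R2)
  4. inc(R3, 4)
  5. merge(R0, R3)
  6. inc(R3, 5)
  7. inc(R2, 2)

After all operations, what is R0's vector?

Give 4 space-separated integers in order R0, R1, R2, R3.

Op 1: inc R3 by 5 -> R3=(0,0,0,5) value=5
Op 2: merge R2<->R1 -> R2=(0,0,0,0) R1=(0,0,0,0)
Op 3: merge R3<->R2 -> R3=(0,0,0,5) R2=(0,0,0,5)
Op 4: inc R3 by 4 -> R3=(0,0,0,9) value=9
Op 5: merge R0<->R3 -> R0=(0,0,0,9) R3=(0,0,0,9)
Op 6: inc R3 by 5 -> R3=(0,0,0,14) value=14
Op 7: inc R2 by 2 -> R2=(0,0,2,5) value=7

Answer: 0 0 0 9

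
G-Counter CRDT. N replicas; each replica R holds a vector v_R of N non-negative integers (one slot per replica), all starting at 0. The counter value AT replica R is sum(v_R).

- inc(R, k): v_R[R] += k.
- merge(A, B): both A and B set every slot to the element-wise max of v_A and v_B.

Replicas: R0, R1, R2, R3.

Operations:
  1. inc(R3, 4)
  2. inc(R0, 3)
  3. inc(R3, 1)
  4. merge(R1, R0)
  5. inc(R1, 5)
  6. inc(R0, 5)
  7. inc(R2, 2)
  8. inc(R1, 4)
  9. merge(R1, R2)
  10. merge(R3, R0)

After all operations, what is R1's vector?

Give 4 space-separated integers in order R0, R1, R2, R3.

Answer: 3 9 2 0

Derivation:
Op 1: inc R3 by 4 -> R3=(0,0,0,4) value=4
Op 2: inc R0 by 3 -> R0=(3,0,0,0) value=3
Op 3: inc R3 by 1 -> R3=(0,0,0,5) value=5
Op 4: merge R1<->R0 -> R1=(3,0,0,0) R0=(3,0,0,0)
Op 5: inc R1 by 5 -> R1=(3,5,0,0) value=8
Op 6: inc R0 by 5 -> R0=(8,0,0,0) value=8
Op 7: inc R2 by 2 -> R2=(0,0,2,0) value=2
Op 8: inc R1 by 4 -> R1=(3,9,0,0) value=12
Op 9: merge R1<->R2 -> R1=(3,9,2,0) R2=(3,9,2,0)
Op 10: merge R3<->R0 -> R3=(8,0,0,5) R0=(8,0,0,5)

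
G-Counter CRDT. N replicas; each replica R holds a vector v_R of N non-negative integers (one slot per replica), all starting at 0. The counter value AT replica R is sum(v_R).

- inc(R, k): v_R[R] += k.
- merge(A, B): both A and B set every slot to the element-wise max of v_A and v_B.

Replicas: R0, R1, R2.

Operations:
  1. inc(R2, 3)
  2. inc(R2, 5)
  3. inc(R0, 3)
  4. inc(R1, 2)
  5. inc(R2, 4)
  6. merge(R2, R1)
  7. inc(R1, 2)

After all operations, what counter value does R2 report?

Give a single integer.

Op 1: inc R2 by 3 -> R2=(0,0,3) value=3
Op 2: inc R2 by 5 -> R2=(0,0,8) value=8
Op 3: inc R0 by 3 -> R0=(3,0,0) value=3
Op 4: inc R1 by 2 -> R1=(0,2,0) value=2
Op 5: inc R2 by 4 -> R2=(0,0,12) value=12
Op 6: merge R2<->R1 -> R2=(0,2,12) R1=(0,2,12)
Op 7: inc R1 by 2 -> R1=(0,4,12) value=16

Answer: 14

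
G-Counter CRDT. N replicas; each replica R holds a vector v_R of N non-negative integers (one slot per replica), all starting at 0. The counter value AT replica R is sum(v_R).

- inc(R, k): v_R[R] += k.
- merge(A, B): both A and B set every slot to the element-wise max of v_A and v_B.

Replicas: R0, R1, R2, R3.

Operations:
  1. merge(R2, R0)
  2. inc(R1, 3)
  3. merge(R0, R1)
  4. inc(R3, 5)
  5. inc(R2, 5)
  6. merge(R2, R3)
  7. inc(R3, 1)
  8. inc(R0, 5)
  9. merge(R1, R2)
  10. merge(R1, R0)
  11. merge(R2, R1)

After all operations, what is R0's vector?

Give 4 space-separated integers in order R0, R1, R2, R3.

Op 1: merge R2<->R0 -> R2=(0,0,0,0) R0=(0,0,0,0)
Op 2: inc R1 by 3 -> R1=(0,3,0,0) value=3
Op 3: merge R0<->R1 -> R0=(0,3,0,0) R1=(0,3,0,0)
Op 4: inc R3 by 5 -> R3=(0,0,0,5) value=5
Op 5: inc R2 by 5 -> R2=(0,0,5,0) value=5
Op 6: merge R2<->R3 -> R2=(0,0,5,5) R3=(0,0,5,5)
Op 7: inc R3 by 1 -> R3=(0,0,5,6) value=11
Op 8: inc R0 by 5 -> R0=(5,3,0,0) value=8
Op 9: merge R1<->R2 -> R1=(0,3,5,5) R2=(0,3,5,5)
Op 10: merge R1<->R0 -> R1=(5,3,5,5) R0=(5,3,5,5)
Op 11: merge R2<->R1 -> R2=(5,3,5,5) R1=(5,3,5,5)

Answer: 5 3 5 5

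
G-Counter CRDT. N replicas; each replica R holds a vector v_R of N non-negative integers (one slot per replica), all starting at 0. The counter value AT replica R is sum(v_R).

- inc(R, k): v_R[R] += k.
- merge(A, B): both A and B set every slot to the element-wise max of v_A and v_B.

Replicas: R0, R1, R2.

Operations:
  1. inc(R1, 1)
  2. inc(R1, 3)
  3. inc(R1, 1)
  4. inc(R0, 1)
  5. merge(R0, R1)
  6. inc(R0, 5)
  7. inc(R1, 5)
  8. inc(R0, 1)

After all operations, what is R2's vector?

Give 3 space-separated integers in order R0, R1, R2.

Answer: 0 0 0

Derivation:
Op 1: inc R1 by 1 -> R1=(0,1,0) value=1
Op 2: inc R1 by 3 -> R1=(0,4,0) value=4
Op 3: inc R1 by 1 -> R1=(0,5,0) value=5
Op 4: inc R0 by 1 -> R0=(1,0,0) value=1
Op 5: merge R0<->R1 -> R0=(1,5,0) R1=(1,5,0)
Op 6: inc R0 by 5 -> R0=(6,5,0) value=11
Op 7: inc R1 by 5 -> R1=(1,10,0) value=11
Op 8: inc R0 by 1 -> R0=(7,5,0) value=12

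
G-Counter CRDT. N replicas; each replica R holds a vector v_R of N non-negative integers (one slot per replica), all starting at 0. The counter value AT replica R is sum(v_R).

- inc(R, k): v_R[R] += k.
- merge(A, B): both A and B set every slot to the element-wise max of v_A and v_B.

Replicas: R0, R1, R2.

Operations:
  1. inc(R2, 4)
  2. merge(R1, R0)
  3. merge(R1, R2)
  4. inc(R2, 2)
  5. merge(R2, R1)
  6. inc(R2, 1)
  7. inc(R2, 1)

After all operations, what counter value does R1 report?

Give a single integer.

Op 1: inc R2 by 4 -> R2=(0,0,4) value=4
Op 2: merge R1<->R0 -> R1=(0,0,0) R0=(0,0,0)
Op 3: merge R1<->R2 -> R1=(0,0,4) R2=(0,0,4)
Op 4: inc R2 by 2 -> R2=(0,0,6) value=6
Op 5: merge R2<->R1 -> R2=(0,0,6) R1=(0,0,6)
Op 6: inc R2 by 1 -> R2=(0,0,7) value=7
Op 7: inc R2 by 1 -> R2=(0,0,8) value=8

Answer: 6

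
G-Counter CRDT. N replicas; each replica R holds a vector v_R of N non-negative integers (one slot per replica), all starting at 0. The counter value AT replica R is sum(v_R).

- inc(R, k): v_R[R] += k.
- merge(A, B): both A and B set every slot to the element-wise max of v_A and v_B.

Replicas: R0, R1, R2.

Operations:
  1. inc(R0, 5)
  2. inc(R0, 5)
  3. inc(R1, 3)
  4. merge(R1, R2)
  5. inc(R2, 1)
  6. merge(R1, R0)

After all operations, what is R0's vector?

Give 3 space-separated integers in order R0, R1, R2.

Answer: 10 3 0

Derivation:
Op 1: inc R0 by 5 -> R0=(5,0,0) value=5
Op 2: inc R0 by 5 -> R0=(10,0,0) value=10
Op 3: inc R1 by 3 -> R1=(0,3,0) value=3
Op 4: merge R1<->R2 -> R1=(0,3,0) R2=(0,3,0)
Op 5: inc R2 by 1 -> R2=(0,3,1) value=4
Op 6: merge R1<->R0 -> R1=(10,3,0) R0=(10,3,0)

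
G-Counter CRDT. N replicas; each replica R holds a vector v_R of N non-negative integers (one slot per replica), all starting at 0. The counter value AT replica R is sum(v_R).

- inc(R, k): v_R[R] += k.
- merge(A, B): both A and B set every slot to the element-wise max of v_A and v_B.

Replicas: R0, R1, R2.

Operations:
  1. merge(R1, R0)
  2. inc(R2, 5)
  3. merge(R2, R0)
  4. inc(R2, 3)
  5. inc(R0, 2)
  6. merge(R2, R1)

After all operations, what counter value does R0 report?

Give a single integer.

Op 1: merge R1<->R0 -> R1=(0,0,0) R0=(0,0,0)
Op 2: inc R2 by 5 -> R2=(0,0,5) value=5
Op 3: merge R2<->R0 -> R2=(0,0,5) R0=(0,0,5)
Op 4: inc R2 by 3 -> R2=(0,0,8) value=8
Op 5: inc R0 by 2 -> R0=(2,0,5) value=7
Op 6: merge R2<->R1 -> R2=(0,0,8) R1=(0,0,8)

Answer: 7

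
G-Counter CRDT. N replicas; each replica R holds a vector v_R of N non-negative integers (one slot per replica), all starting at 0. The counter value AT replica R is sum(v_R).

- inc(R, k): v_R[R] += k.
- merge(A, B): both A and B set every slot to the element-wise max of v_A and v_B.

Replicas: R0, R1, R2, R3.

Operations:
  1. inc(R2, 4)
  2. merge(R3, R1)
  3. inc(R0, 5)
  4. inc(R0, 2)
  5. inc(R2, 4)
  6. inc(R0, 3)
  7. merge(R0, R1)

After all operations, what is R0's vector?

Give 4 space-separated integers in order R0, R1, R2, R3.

Answer: 10 0 0 0

Derivation:
Op 1: inc R2 by 4 -> R2=(0,0,4,0) value=4
Op 2: merge R3<->R1 -> R3=(0,0,0,0) R1=(0,0,0,0)
Op 3: inc R0 by 5 -> R0=(5,0,0,0) value=5
Op 4: inc R0 by 2 -> R0=(7,0,0,0) value=7
Op 5: inc R2 by 4 -> R2=(0,0,8,0) value=8
Op 6: inc R0 by 3 -> R0=(10,0,0,0) value=10
Op 7: merge R0<->R1 -> R0=(10,0,0,0) R1=(10,0,0,0)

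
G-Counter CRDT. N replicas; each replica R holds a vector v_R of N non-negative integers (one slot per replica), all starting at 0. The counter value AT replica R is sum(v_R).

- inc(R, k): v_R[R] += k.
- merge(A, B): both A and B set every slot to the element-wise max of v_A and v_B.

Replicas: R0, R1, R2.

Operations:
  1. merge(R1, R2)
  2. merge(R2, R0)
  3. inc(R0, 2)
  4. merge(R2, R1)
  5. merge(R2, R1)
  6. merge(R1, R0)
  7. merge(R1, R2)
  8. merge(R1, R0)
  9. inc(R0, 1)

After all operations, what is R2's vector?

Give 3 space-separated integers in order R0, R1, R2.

Op 1: merge R1<->R2 -> R1=(0,0,0) R2=(0,0,0)
Op 2: merge R2<->R0 -> R2=(0,0,0) R0=(0,0,0)
Op 3: inc R0 by 2 -> R0=(2,0,0) value=2
Op 4: merge R2<->R1 -> R2=(0,0,0) R1=(0,0,0)
Op 5: merge R2<->R1 -> R2=(0,0,0) R1=(0,0,0)
Op 6: merge R1<->R0 -> R1=(2,0,0) R0=(2,0,0)
Op 7: merge R1<->R2 -> R1=(2,0,0) R2=(2,0,0)
Op 8: merge R1<->R0 -> R1=(2,0,0) R0=(2,0,0)
Op 9: inc R0 by 1 -> R0=(3,0,0) value=3

Answer: 2 0 0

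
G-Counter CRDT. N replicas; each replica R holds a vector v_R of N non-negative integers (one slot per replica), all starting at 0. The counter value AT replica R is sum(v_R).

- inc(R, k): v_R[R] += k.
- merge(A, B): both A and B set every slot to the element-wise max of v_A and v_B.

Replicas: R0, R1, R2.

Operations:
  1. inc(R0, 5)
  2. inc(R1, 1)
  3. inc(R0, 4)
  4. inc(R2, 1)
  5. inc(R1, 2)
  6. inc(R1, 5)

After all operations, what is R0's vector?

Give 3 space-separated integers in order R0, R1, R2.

Answer: 9 0 0

Derivation:
Op 1: inc R0 by 5 -> R0=(5,0,0) value=5
Op 2: inc R1 by 1 -> R1=(0,1,0) value=1
Op 3: inc R0 by 4 -> R0=(9,0,0) value=9
Op 4: inc R2 by 1 -> R2=(0,0,1) value=1
Op 5: inc R1 by 2 -> R1=(0,3,0) value=3
Op 6: inc R1 by 5 -> R1=(0,8,0) value=8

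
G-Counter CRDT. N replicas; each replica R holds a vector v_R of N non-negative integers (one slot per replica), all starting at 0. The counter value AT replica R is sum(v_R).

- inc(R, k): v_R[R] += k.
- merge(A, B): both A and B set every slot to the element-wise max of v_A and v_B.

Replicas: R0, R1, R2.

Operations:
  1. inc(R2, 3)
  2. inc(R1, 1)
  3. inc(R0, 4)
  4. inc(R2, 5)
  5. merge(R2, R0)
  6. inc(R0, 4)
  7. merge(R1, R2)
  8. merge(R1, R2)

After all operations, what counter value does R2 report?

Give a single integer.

Answer: 13

Derivation:
Op 1: inc R2 by 3 -> R2=(0,0,3) value=3
Op 2: inc R1 by 1 -> R1=(0,1,0) value=1
Op 3: inc R0 by 4 -> R0=(4,0,0) value=4
Op 4: inc R2 by 5 -> R2=(0,0,8) value=8
Op 5: merge R2<->R0 -> R2=(4,0,8) R0=(4,0,8)
Op 6: inc R0 by 4 -> R0=(8,0,8) value=16
Op 7: merge R1<->R2 -> R1=(4,1,8) R2=(4,1,8)
Op 8: merge R1<->R2 -> R1=(4,1,8) R2=(4,1,8)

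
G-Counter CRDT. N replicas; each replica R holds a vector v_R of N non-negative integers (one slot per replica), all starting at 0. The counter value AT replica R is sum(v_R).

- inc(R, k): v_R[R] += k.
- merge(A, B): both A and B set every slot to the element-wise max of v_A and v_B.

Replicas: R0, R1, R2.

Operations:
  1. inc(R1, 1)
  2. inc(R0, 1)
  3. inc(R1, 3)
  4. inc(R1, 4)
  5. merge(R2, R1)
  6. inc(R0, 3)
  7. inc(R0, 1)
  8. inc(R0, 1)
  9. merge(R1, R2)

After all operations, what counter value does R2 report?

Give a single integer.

Op 1: inc R1 by 1 -> R1=(0,1,0) value=1
Op 2: inc R0 by 1 -> R0=(1,0,0) value=1
Op 3: inc R1 by 3 -> R1=(0,4,0) value=4
Op 4: inc R1 by 4 -> R1=(0,8,0) value=8
Op 5: merge R2<->R1 -> R2=(0,8,0) R1=(0,8,0)
Op 6: inc R0 by 3 -> R0=(4,0,0) value=4
Op 7: inc R0 by 1 -> R0=(5,0,0) value=5
Op 8: inc R0 by 1 -> R0=(6,0,0) value=6
Op 9: merge R1<->R2 -> R1=(0,8,0) R2=(0,8,0)

Answer: 8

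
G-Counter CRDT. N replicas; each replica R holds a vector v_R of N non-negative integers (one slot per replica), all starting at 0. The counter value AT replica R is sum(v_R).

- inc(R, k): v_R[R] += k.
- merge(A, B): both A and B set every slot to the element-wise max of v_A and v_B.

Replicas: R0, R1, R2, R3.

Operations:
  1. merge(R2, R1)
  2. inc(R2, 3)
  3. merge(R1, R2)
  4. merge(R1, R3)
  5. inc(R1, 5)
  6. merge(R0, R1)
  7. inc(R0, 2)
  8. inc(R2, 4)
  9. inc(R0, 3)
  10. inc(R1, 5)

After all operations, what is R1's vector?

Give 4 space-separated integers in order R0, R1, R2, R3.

Op 1: merge R2<->R1 -> R2=(0,0,0,0) R1=(0,0,0,0)
Op 2: inc R2 by 3 -> R2=(0,0,3,0) value=3
Op 3: merge R1<->R2 -> R1=(0,0,3,0) R2=(0,0,3,0)
Op 4: merge R1<->R3 -> R1=(0,0,3,0) R3=(0,0,3,0)
Op 5: inc R1 by 5 -> R1=(0,5,3,0) value=8
Op 6: merge R0<->R1 -> R0=(0,5,3,0) R1=(0,5,3,0)
Op 7: inc R0 by 2 -> R0=(2,5,3,0) value=10
Op 8: inc R2 by 4 -> R2=(0,0,7,0) value=7
Op 9: inc R0 by 3 -> R0=(5,5,3,0) value=13
Op 10: inc R1 by 5 -> R1=(0,10,3,0) value=13

Answer: 0 10 3 0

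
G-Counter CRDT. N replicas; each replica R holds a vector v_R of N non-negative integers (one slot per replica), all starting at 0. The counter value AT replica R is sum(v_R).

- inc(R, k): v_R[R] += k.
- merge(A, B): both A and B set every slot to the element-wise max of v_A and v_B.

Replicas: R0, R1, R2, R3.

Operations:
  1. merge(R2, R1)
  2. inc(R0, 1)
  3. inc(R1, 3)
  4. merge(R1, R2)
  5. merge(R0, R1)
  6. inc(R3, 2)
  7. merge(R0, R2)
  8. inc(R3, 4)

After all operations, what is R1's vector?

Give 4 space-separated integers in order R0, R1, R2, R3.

Answer: 1 3 0 0

Derivation:
Op 1: merge R2<->R1 -> R2=(0,0,0,0) R1=(0,0,0,0)
Op 2: inc R0 by 1 -> R0=(1,0,0,0) value=1
Op 3: inc R1 by 3 -> R1=(0,3,0,0) value=3
Op 4: merge R1<->R2 -> R1=(0,3,0,0) R2=(0,3,0,0)
Op 5: merge R0<->R1 -> R0=(1,3,0,0) R1=(1,3,0,0)
Op 6: inc R3 by 2 -> R3=(0,0,0,2) value=2
Op 7: merge R0<->R2 -> R0=(1,3,0,0) R2=(1,3,0,0)
Op 8: inc R3 by 4 -> R3=(0,0,0,6) value=6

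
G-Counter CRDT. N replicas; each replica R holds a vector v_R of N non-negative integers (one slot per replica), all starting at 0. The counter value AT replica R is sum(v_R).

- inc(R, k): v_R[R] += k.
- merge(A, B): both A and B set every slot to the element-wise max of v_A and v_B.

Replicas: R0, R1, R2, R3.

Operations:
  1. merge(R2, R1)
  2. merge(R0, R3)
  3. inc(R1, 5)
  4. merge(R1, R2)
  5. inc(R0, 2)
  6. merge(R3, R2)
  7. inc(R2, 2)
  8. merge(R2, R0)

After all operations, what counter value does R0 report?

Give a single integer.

Op 1: merge R2<->R1 -> R2=(0,0,0,0) R1=(0,0,0,0)
Op 2: merge R0<->R3 -> R0=(0,0,0,0) R3=(0,0,0,0)
Op 3: inc R1 by 5 -> R1=(0,5,0,0) value=5
Op 4: merge R1<->R2 -> R1=(0,5,0,0) R2=(0,5,0,0)
Op 5: inc R0 by 2 -> R0=(2,0,0,0) value=2
Op 6: merge R3<->R2 -> R3=(0,5,0,0) R2=(0,5,0,0)
Op 7: inc R2 by 2 -> R2=(0,5,2,0) value=7
Op 8: merge R2<->R0 -> R2=(2,5,2,0) R0=(2,5,2,0)

Answer: 9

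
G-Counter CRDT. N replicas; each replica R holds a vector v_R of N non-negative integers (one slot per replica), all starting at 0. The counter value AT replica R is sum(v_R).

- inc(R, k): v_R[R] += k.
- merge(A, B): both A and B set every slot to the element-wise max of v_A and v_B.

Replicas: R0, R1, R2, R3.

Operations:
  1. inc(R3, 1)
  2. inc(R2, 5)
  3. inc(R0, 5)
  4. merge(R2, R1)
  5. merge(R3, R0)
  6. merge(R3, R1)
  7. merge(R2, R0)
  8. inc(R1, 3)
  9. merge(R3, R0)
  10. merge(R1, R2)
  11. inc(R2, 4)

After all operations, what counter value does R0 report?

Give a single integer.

Answer: 11

Derivation:
Op 1: inc R3 by 1 -> R3=(0,0,0,1) value=1
Op 2: inc R2 by 5 -> R2=(0,0,5,0) value=5
Op 3: inc R0 by 5 -> R0=(5,0,0,0) value=5
Op 4: merge R2<->R1 -> R2=(0,0,5,0) R1=(0,0,5,0)
Op 5: merge R3<->R0 -> R3=(5,0,0,1) R0=(5,0,0,1)
Op 6: merge R3<->R1 -> R3=(5,0,5,1) R1=(5,0,5,1)
Op 7: merge R2<->R0 -> R2=(5,0,5,1) R0=(5,0,5,1)
Op 8: inc R1 by 3 -> R1=(5,3,5,1) value=14
Op 9: merge R3<->R0 -> R3=(5,0,5,1) R0=(5,0,5,1)
Op 10: merge R1<->R2 -> R1=(5,3,5,1) R2=(5,3,5,1)
Op 11: inc R2 by 4 -> R2=(5,3,9,1) value=18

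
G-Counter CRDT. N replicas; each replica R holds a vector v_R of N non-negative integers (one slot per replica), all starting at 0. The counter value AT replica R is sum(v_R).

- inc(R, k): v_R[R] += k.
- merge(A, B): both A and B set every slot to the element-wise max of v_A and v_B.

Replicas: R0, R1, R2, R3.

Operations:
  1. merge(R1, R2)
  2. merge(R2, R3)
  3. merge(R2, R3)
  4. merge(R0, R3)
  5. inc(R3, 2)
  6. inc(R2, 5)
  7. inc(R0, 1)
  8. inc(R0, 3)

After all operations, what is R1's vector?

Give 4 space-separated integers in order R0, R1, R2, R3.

Answer: 0 0 0 0

Derivation:
Op 1: merge R1<->R2 -> R1=(0,0,0,0) R2=(0,0,0,0)
Op 2: merge R2<->R3 -> R2=(0,0,0,0) R3=(0,0,0,0)
Op 3: merge R2<->R3 -> R2=(0,0,0,0) R3=(0,0,0,0)
Op 4: merge R0<->R3 -> R0=(0,0,0,0) R3=(0,0,0,0)
Op 5: inc R3 by 2 -> R3=(0,0,0,2) value=2
Op 6: inc R2 by 5 -> R2=(0,0,5,0) value=5
Op 7: inc R0 by 1 -> R0=(1,0,0,0) value=1
Op 8: inc R0 by 3 -> R0=(4,0,0,0) value=4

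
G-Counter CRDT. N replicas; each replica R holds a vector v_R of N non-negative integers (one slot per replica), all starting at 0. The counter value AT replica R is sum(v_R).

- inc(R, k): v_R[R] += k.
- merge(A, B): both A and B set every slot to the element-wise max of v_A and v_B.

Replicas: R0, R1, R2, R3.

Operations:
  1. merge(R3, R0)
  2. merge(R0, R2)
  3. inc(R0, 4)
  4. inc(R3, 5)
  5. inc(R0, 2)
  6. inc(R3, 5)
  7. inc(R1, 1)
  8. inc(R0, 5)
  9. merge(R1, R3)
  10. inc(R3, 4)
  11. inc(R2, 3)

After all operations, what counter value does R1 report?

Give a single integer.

Answer: 11

Derivation:
Op 1: merge R3<->R0 -> R3=(0,0,0,0) R0=(0,0,0,0)
Op 2: merge R0<->R2 -> R0=(0,0,0,0) R2=(0,0,0,0)
Op 3: inc R0 by 4 -> R0=(4,0,0,0) value=4
Op 4: inc R3 by 5 -> R3=(0,0,0,5) value=5
Op 5: inc R0 by 2 -> R0=(6,0,0,0) value=6
Op 6: inc R3 by 5 -> R3=(0,0,0,10) value=10
Op 7: inc R1 by 1 -> R1=(0,1,0,0) value=1
Op 8: inc R0 by 5 -> R0=(11,0,0,0) value=11
Op 9: merge R1<->R3 -> R1=(0,1,0,10) R3=(0,1,0,10)
Op 10: inc R3 by 4 -> R3=(0,1,0,14) value=15
Op 11: inc R2 by 3 -> R2=(0,0,3,0) value=3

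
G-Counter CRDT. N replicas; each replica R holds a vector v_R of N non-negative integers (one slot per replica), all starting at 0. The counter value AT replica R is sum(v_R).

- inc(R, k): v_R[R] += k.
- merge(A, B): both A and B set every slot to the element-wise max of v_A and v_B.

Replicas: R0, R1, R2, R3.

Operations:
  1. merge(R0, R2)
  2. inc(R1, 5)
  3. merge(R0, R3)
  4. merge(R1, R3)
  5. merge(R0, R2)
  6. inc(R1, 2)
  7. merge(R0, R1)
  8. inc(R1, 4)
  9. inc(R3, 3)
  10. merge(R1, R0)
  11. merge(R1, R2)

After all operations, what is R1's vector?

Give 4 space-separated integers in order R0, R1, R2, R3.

Op 1: merge R0<->R2 -> R0=(0,0,0,0) R2=(0,0,0,0)
Op 2: inc R1 by 5 -> R1=(0,5,0,0) value=5
Op 3: merge R0<->R3 -> R0=(0,0,0,0) R3=(0,0,0,0)
Op 4: merge R1<->R3 -> R1=(0,5,0,0) R3=(0,5,0,0)
Op 5: merge R0<->R2 -> R0=(0,0,0,0) R2=(0,0,0,0)
Op 6: inc R1 by 2 -> R1=(0,7,0,0) value=7
Op 7: merge R0<->R1 -> R0=(0,7,0,0) R1=(0,7,0,0)
Op 8: inc R1 by 4 -> R1=(0,11,0,0) value=11
Op 9: inc R3 by 3 -> R3=(0,5,0,3) value=8
Op 10: merge R1<->R0 -> R1=(0,11,0,0) R0=(0,11,0,0)
Op 11: merge R1<->R2 -> R1=(0,11,0,0) R2=(0,11,0,0)

Answer: 0 11 0 0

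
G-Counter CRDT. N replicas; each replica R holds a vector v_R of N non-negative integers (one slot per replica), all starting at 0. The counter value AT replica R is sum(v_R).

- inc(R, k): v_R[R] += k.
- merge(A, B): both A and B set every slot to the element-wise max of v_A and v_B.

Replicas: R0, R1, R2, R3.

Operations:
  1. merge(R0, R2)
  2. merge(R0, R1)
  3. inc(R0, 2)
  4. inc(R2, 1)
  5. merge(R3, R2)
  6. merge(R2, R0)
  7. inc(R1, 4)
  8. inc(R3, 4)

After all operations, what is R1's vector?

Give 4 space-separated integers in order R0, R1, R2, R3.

Op 1: merge R0<->R2 -> R0=(0,0,0,0) R2=(0,0,0,0)
Op 2: merge R0<->R1 -> R0=(0,0,0,0) R1=(0,0,0,0)
Op 3: inc R0 by 2 -> R0=(2,0,0,0) value=2
Op 4: inc R2 by 1 -> R2=(0,0,1,0) value=1
Op 5: merge R3<->R2 -> R3=(0,0,1,0) R2=(0,0,1,0)
Op 6: merge R2<->R0 -> R2=(2,0,1,0) R0=(2,0,1,0)
Op 7: inc R1 by 4 -> R1=(0,4,0,0) value=4
Op 8: inc R3 by 4 -> R3=(0,0,1,4) value=5

Answer: 0 4 0 0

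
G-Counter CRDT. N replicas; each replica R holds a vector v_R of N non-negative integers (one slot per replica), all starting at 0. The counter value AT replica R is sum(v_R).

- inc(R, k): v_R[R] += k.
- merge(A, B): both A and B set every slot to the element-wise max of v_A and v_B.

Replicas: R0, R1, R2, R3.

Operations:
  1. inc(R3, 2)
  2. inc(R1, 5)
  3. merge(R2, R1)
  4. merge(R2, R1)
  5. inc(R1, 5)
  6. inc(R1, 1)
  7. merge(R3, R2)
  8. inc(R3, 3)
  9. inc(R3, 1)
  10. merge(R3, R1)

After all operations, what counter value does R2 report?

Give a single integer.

Answer: 7

Derivation:
Op 1: inc R3 by 2 -> R3=(0,0,0,2) value=2
Op 2: inc R1 by 5 -> R1=(0,5,0,0) value=5
Op 3: merge R2<->R1 -> R2=(0,5,0,0) R1=(0,5,0,0)
Op 4: merge R2<->R1 -> R2=(0,5,0,0) R1=(0,5,0,0)
Op 5: inc R1 by 5 -> R1=(0,10,0,0) value=10
Op 6: inc R1 by 1 -> R1=(0,11,0,0) value=11
Op 7: merge R3<->R2 -> R3=(0,5,0,2) R2=(0,5,0,2)
Op 8: inc R3 by 3 -> R3=(0,5,0,5) value=10
Op 9: inc R3 by 1 -> R3=(0,5,0,6) value=11
Op 10: merge R3<->R1 -> R3=(0,11,0,6) R1=(0,11,0,6)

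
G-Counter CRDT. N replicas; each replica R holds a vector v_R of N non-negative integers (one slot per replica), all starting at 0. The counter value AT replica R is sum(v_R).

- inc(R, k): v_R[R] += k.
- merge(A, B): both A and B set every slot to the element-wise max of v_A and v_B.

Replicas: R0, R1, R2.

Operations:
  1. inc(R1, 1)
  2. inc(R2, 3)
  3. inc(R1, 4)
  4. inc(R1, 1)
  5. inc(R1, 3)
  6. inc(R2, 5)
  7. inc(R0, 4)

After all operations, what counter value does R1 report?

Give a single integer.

Answer: 9

Derivation:
Op 1: inc R1 by 1 -> R1=(0,1,0) value=1
Op 2: inc R2 by 3 -> R2=(0,0,3) value=3
Op 3: inc R1 by 4 -> R1=(0,5,0) value=5
Op 4: inc R1 by 1 -> R1=(0,6,0) value=6
Op 5: inc R1 by 3 -> R1=(0,9,0) value=9
Op 6: inc R2 by 5 -> R2=(0,0,8) value=8
Op 7: inc R0 by 4 -> R0=(4,0,0) value=4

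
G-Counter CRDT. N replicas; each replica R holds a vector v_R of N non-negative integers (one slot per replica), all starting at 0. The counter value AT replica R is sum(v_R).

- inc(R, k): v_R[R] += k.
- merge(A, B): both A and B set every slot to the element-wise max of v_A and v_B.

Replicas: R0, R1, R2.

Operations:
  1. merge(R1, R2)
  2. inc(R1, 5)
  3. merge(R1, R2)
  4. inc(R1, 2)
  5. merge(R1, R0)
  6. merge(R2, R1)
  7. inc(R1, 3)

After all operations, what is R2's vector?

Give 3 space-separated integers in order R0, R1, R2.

Op 1: merge R1<->R2 -> R1=(0,0,0) R2=(0,0,0)
Op 2: inc R1 by 5 -> R1=(0,5,0) value=5
Op 3: merge R1<->R2 -> R1=(0,5,0) R2=(0,5,0)
Op 4: inc R1 by 2 -> R1=(0,7,0) value=7
Op 5: merge R1<->R0 -> R1=(0,7,0) R0=(0,7,0)
Op 6: merge R2<->R1 -> R2=(0,7,0) R1=(0,7,0)
Op 7: inc R1 by 3 -> R1=(0,10,0) value=10

Answer: 0 7 0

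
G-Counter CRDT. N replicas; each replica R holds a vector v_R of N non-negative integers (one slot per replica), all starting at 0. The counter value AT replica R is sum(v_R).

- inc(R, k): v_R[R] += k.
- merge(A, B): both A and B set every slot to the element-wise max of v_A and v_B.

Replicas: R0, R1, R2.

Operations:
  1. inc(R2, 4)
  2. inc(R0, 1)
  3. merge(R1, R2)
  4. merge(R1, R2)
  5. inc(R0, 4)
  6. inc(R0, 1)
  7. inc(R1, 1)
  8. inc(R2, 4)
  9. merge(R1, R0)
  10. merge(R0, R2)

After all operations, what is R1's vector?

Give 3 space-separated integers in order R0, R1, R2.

Answer: 6 1 4

Derivation:
Op 1: inc R2 by 4 -> R2=(0,0,4) value=4
Op 2: inc R0 by 1 -> R0=(1,0,0) value=1
Op 3: merge R1<->R2 -> R1=(0,0,4) R2=(0,0,4)
Op 4: merge R1<->R2 -> R1=(0,0,4) R2=(0,0,4)
Op 5: inc R0 by 4 -> R0=(5,0,0) value=5
Op 6: inc R0 by 1 -> R0=(6,0,0) value=6
Op 7: inc R1 by 1 -> R1=(0,1,4) value=5
Op 8: inc R2 by 4 -> R2=(0,0,8) value=8
Op 9: merge R1<->R0 -> R1=(6,1,4) R0=(6,1,4)
Op 10: merge R0<->R2 -> R0=(6,1,8) R2=(6,1,8)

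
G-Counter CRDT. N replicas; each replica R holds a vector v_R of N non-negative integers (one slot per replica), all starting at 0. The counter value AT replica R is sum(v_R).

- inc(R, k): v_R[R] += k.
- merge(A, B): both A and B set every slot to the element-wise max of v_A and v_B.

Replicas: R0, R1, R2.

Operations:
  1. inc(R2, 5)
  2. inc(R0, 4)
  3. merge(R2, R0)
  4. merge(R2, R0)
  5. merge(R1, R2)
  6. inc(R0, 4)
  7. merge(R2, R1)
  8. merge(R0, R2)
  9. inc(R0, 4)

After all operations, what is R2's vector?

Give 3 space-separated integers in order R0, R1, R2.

Op 1: inc R2 by 5 -> R2=(0,0,5) value=5
Op 2: inc R0 by 4 -> R0=(4,0,0) value=4
Op 3: merge R2<->R0 -> R2=(4,0,5) R0=(4,0,5)
Op 4: merge R2<->R0 -> R2=(4,0,5) R0=(4,0,5)
Op 5: merge R1<->R2 -> R1=(4,0,5) R2=(4,0,5)
Op 6: inc R0 by 4 -> R0=(8,0,5) value=13
Op 7: merge R2<->R1 -> R2=(4,0,5) R1=(4,0,5)
Op 8: merge R0<->R2 -> R0=(8,0,5) R2=(8,0,5)
Op 9: inc R0 by 4 -> R0=(12,0,5) value=17

Answer: 8 0 5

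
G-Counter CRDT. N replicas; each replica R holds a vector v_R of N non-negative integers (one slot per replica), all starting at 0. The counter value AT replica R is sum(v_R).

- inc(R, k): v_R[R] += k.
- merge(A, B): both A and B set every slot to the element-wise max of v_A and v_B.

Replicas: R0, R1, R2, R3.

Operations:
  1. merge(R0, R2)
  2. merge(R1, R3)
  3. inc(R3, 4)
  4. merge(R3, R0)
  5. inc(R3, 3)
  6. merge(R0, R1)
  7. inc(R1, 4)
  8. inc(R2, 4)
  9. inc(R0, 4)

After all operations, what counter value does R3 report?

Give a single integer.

Op 1: merge R0<->R2 -> R0=(0,0,0,0) R2=(0,0,0,0)
Op 2: merge R1<->R3 -> R1=(0,0,0,0) R3=(0,0,0,0)
Op 3: inc R3 by 4 -> R3=(0,0,0,4) value=4
Op 4: merge R3<->R0 -> R3=(0,0,0,4) R0=(0,0,0,4)
Op 5: inc R3 by 3 -> R3=(0,0,0,7) value=7
Op 6: merge R0<->R1 -> R0=(0,0,0,4) R1=(0,0,0,4)
Op 7: inc R1 by 4 -> R1=(0,4,0,4) value=8
Op 8: inc R2 by 4 -> R2=(0,0,4,0) value=4
Op 9: inc R0 by 4 -> R0=(4,0,0,4) value=8

Answer: 7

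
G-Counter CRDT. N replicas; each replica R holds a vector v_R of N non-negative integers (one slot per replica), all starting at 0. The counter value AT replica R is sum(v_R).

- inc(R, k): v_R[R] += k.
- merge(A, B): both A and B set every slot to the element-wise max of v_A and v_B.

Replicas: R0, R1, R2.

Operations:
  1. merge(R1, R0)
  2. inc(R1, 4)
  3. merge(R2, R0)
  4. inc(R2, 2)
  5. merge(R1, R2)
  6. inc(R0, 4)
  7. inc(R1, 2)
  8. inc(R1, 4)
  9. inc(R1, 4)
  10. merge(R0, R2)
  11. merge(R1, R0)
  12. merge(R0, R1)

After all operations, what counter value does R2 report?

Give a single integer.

Op 1: merge R1<->R0 -> R1=(0,0,0) R0=(0,0,0)
Op 2: inc R1 by 4 -> R1=(0,4,0) value=4
Op 3: merge R2<->R0 -> R2=(0,0,0) R0=(0,0,0)
Op 4: inc R2 by 2 -> R2=(0,0,2) value=2
Op 5: merge R1<->R2 -> R1=(0,4,2) R2=(0,4,2)
Op 6: inc R0 by 4 -> R0=(4,0,0) value=4
Op 7: inc R1 by 2 -> R1=(0,6,2) value=8
Op 8: inc R1 by 4 -> R1=(0,10,2) value=12
Op 9: inc R1 by 4 -> R1=(0,14,2) value=16
Op 10: merge R0<->R2 -> R0=(4,4,2) R2=(4,4,2)
Op 11: merge R1<->R0 -> R1=(4,14,2) R0=(4,14,2)
Op 12: merge R0<->R1 -> R0=(4,14,2) R1=(4,14,2)

Answer: 10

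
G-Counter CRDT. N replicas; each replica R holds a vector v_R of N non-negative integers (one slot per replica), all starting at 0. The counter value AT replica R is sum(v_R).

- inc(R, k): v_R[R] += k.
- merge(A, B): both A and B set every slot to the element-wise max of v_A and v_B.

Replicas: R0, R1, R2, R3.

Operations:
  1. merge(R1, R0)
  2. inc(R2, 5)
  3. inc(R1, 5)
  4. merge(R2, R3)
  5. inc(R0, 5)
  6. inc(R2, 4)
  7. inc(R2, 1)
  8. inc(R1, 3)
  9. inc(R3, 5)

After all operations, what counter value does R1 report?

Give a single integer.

Answer: 8

Derivation:
Op 1: merge R1<->R0 -> R1=(0,0,0,0) R0=(0,0,0,0)
Op 2: inc R2 by 5 -> R2=(0,0,5,0) value=5
Op 3: inc R1 by 5 -> R1=(0,5,0,0) value=5
Op 4: merge R2<->R3 -> R2=(0,0,5,0) R3=(0,0,5,0)
Op 5: inc R0 by 5 -> R0=(5,0,0,0) value=5
Op 6: inc R2 by 4 -> R2=(0,0,9,0) value=9
Op 7: inc R2 by 1 -> R2=(0,0,10,0) value=10
Op 8: inc R1 by 3 -> R1=(0,8,0,0) value=8
Op 9: inc R3 by 5 -> R3=(0,0,5,5) value=10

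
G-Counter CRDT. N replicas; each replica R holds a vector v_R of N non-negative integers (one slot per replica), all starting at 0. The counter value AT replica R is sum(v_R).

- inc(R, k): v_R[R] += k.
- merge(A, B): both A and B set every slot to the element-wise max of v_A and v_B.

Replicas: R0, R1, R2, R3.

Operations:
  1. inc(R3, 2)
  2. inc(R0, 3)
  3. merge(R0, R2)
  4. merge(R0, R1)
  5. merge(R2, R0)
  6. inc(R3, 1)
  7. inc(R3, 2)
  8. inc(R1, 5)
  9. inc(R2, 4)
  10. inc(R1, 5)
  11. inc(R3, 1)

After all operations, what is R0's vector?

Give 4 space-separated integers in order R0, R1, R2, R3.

Answer: 3 0 0 0

Derivation:
Op 1: inc R3 by 2 -> R3=(0,0,0,2) value=2
Op 2: inc R0 by 3 -> R0=(3,0,0,0) value=3
Op 3: merge R0<->R2 -> R0=(3,0,0,0) R2=(3,0,0,0)
Op 4: merge R0<->R1 -> R0=(3,0,0,0) R1=(3,0,0,0)
Op 5: merge R2<->R0 -> R2=(3,0,0,0) R0=(3,0,0,0)
Op 6: inc R3 by 1 -> R3=(0,0,0,3) value=3
Op 7: inc R3 by 2 -> R3=(0,0,0,5) value=5
Op 8: inc R1 by 5 -> R1=(3,5,0,0) value=8
Op 9: inc R2 by 4 -> R2=(3,0,4,0) value=7
Op 10: inc R1 by 5 -> R1=(3,10,0,0) value=13
Op 11: inc R3 by 1 -> R3=(0,0,0,6) value=6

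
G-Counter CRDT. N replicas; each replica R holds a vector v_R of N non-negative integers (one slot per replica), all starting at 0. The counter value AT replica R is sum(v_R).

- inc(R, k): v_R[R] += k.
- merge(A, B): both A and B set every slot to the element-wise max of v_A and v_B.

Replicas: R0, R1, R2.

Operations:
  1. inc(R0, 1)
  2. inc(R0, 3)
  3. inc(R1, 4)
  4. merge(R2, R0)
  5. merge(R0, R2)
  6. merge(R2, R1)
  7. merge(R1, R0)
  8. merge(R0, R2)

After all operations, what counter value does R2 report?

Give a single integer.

Answer: 8

Derivation:
Op 1: inc R0 by 1 -> R0=(1,0,0) value=1
Op 2: inc R0 by 3 -> R0=(4,0,0) value=4
Op 3: inc R1 by 4 -> R1=(0,4,0) value=4
Op 4: merge R2<->R0 -> R2=(4,0,0) R0=(4,0,0)
Op 5: merge R0<->R2 -> R0=(4,0,0) R2=(4,0,0)
Op 6: merge R2<->R1 -> R2=(4,4,0) R1=(4,4,0)
Op 7: merge R1<->R0 -> R1=(4,4,0) R0=(4,4,0)
Op 8: merge R0<->R2 -> R0=(4,4,0) R2=(4,4,0)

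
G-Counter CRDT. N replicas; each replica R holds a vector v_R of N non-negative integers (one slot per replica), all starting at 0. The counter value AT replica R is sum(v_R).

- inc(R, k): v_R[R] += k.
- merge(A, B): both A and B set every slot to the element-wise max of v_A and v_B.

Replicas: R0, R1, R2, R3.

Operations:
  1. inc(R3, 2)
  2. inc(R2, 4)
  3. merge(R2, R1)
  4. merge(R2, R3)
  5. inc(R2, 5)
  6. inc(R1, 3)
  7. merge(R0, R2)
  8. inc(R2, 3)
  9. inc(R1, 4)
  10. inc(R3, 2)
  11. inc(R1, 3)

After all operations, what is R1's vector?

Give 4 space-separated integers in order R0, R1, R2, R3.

Answer: 0 10 4 0

Derivation:
Op 1: inc R3 by 2 -> R3=(0,0,0,2) value=2
Op 2: inc R2 by 4 -> R2=(0,0,4,0) value=4
Op 3: merge R2<->R1 -> R2=(0,0,4,0) R1=(0,0,4,0)
Op 4: merge R2<->R3 -> R2=(0,0,4,2) R3=(0,0,4,2)
Op 5: inc R2 by 5 -> R2=(0,0,9,2) value=11
Op 6: inc R1 by 3 -> R1=(0,3,4,0) value=7
Op 7: merge R0<->R2 -> R0=(0,0,9,2) R2=(0,0,9,2)
Op 8: inc R2 by 3 -> R2=(0,0,12,2) value=14
Op 9: inc R1 by 4 -> R1=(0,7,4,0) value=11
Op 10: inc R3 by 2 -> R3=(0,0,4,4) value=8
Op 11: inc R1 by 3 -> R1=(0,10,4,0) value=14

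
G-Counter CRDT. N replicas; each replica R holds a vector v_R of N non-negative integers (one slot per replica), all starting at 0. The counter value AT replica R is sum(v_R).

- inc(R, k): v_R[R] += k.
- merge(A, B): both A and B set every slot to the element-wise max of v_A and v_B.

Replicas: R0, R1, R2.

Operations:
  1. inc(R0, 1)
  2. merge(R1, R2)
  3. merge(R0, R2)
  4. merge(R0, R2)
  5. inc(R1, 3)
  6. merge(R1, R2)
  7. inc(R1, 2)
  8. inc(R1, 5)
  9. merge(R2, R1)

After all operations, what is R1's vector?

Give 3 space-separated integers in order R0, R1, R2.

Op 1: inc R0 by 1 -> R0=(1,0,0) value=1
Op 2: merge R1<->R2 -> R1=(0,0,0) R2=(0,0,0)
Op 3: merge R0<->R2 -> R0=(1,0,0) R2=(1,0,0)
Op 4: merge R0<->R2 -> R0=(1,0,0) R2=(1,0,0)
Op 5: inc R1 by 3 -> R1=(0,3,0) value=3
Op 6: merge R1<->R2 -> R1=(1,3,0) R2=(1,3,0)
Op 7: inc R1 by 2 -> R1=(1,5,0) value=6
Op 8: inc R1 by 5 -> R1=(1,10,0) value=11
Op 9: merge R2<->R1 -> R2=(1,10,0) R1=(1,10,0)

Answer: 1 10 0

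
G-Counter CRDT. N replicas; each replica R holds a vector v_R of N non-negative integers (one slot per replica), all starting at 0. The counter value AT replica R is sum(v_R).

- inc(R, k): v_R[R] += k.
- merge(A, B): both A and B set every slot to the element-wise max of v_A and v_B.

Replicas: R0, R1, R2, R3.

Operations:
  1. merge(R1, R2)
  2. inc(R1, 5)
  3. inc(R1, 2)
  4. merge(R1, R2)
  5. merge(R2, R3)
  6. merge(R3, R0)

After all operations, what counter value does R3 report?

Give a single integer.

Answer: 7

Derivation:
Op 1: merge R1<->R2 -> R1=(0,0,0,0) R2=(0,0,0,0)
Op 2: inc R1 by 5 -> R1=(0,5,0,0) value=5
Op 3: inc R1 by 2 -> R1=(0,7,0,0) value=7
Op 4: merge R1<->R2 -> R1=(0,7,0,0) R2=(0,7,0,0)
Op 5: merge R2<->R3 -> R2=(0,7,0,0) R3=(0,7,0,0)
Op 6: merge R3<->R0 -> R3=(0,7,0,0) R0=(0,7,0,0)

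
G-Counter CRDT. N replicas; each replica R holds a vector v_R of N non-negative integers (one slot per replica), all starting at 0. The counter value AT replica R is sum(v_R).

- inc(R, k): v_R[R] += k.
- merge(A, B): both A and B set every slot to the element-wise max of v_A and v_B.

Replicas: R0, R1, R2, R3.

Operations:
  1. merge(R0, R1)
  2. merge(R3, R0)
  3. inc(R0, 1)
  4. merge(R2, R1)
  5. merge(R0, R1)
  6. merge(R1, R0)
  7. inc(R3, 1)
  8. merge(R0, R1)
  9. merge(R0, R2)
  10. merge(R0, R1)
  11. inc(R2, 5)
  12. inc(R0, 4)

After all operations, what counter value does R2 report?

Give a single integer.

Op 1: merge R0<->R1 -> R0=(0,0,0,0) R1=(0,0,0,0)
Op 2: merge R3<->R0 -> R3=(0,0,0,0) R0=(0,0,0,0)
Op 3: inc R0 by 1 -> R0=(1,0,0,0) value=1
Op 4: merge R2<->R1 -> R2=(0,0,0,0) R1=(0,0,0,0)
Op 5: merge R0<->R1 -> R0=(1,0,0,0) R1=(1,0,0,0)
Op 6: merge R1<->R0 -> R1=(1,0,0,0) R0=(1,0,0,0)
Op 7: inc R3 by 1 -> R3=(0,0,0,1) value=1
Op 8: merge R0<->R1 -> R0=(1,0,0,0) R1=(1,0,0,0)
Op 9: merge R0<->R2 -> R0=(1,0,0,0) R2=(1,0,0,0)
Op 10: merge R0<->R1 -> R0=(1,0,0,0) R1=(1,0,0,0)
Op 11: inc R2 by 5 -> R2=(1,0,5,0) value=6
Op 12: inc R0 by 4 -> R0=(5,0,0,0) value=5

Answer: 6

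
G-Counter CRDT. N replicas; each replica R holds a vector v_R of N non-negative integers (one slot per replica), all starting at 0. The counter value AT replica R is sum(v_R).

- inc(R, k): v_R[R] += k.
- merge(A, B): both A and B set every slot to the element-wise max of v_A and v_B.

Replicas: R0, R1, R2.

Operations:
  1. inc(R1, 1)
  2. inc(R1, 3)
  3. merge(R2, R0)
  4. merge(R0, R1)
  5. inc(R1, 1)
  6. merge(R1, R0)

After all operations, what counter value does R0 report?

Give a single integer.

Answer: 5

Derivation:
Op 1: inc R1 by 1 -> R1=(0,1,0) value=1
Op 2: inc R1 by 3 -> R1=(0,4,0) value=4
Op 3: merge R2<->R0 -> R2=(0,0,0) R0=(0,0,0)
Op 4: merge R0<->R1 -> R0=(0,4,0) R1=(0,4,0)
Op 5: inc R1 by 1 -> R1=(0,5,0) value=5
Op 6: merge R1<->R0 -> R1=(0,5,0) R0=(0,5,0)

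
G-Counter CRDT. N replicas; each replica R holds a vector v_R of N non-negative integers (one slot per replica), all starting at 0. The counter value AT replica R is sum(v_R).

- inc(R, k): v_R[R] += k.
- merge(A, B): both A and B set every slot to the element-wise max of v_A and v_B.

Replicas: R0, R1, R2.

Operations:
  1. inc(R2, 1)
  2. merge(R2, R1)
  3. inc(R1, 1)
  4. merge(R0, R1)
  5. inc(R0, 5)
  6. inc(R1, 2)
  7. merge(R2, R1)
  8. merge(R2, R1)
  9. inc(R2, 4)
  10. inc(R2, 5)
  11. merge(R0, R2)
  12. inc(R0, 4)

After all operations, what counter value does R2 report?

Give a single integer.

Op 1: inc R2 by 1 -> R2=(0,0,1) value=1
Op 2: merge R2<->R1 -> R2=(0,0,1) R1=(0,0,1)
Op 3: inc R1 by 1 -> R1=(0,1,1) value=2
Op 4: merge R0<->R1 -> R0=(0,1,1) R1=(0,1,1)
Op 5: inc R0 by 5 -> R0=(5,1,1) value=7
Op 6: inc R1 by 2 -> R1=(0,3,1) value=4
Op 7: merge R2<->R1 -> R2=(0,3,1) R1=(0,3,1)
Op 8: merge R2<->R1 -> R2=(0,3,1) R1=(0,3,1)
Op 9: inc R2 by 4 -> R2=(0,3,5) value=8
Op 10: inc R2 by 5 -> R2=(0,3,10) value=13
Op 11: merge R0<->R2 -> R0=(5,3,10) R2=(5,3,10)
Op 12: inc R0 by 4 -> R0=(9,3,10) value=22

Answer: 18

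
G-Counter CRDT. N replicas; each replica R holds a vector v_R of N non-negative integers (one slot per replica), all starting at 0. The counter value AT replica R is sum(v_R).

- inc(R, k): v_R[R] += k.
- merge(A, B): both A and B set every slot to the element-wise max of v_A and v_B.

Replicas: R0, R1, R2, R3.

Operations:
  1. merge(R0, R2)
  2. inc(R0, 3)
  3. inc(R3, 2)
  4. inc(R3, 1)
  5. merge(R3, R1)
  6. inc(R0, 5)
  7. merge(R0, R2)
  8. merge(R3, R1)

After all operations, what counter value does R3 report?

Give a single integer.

Op 1: merge R0<->R2 -> R0=(0,0,0,0) R2=(0,0,0,0)
Op 2: inc R0 by 3 -> R0=(3,0,0,0) value=3
Op 3: inc R3 by 2 -> R3=(0,0,0,2) value=2
Op 4: inc R3 by 1 -> R3=(0,0,0,3) value=3
Op 5: merge R3<->R1 -> R3=(0,0,0,3) R1=(0,0,0,3)
Op 6: inc R0 by 5 -> R0=(8,0,0,0) value=8
Op 7: merge R0<->R2 -> R0=(8,0,0,0) R2=(8,0,0,0)
Op 8: merge R3<->R1 -> R3=(0,0,0,3) R1=(0,0,0,3)

Answer: 3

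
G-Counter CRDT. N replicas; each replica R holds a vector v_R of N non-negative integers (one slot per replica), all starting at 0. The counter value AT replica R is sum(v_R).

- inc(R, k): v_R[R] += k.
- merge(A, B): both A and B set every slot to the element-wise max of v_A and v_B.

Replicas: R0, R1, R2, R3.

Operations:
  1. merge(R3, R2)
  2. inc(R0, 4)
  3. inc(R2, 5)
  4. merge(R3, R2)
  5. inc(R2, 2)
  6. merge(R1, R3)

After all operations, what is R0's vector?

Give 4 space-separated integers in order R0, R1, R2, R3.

Op 1: merge R3<->R2 -> R3=(0,0,0,0) R2=(0,0,0,0)
Op 2: inc R0 by 4 -> R0=(4,0,0,0) value=4
Op 3: inc R2 by 5 -> R2=(0,0,5,0) value=5
Op 4: merge R3<->R2 -> R3=(0,0,5,0) R2=(0,0,5,0)
Op 5: inc R2 by 2 -> R2=(0,0,7,0) value=7
Op 6: merge R1<->R3 -> R1=(0,0,5,0) R3=(0,0,5,0)

Answer: 4 0 0 0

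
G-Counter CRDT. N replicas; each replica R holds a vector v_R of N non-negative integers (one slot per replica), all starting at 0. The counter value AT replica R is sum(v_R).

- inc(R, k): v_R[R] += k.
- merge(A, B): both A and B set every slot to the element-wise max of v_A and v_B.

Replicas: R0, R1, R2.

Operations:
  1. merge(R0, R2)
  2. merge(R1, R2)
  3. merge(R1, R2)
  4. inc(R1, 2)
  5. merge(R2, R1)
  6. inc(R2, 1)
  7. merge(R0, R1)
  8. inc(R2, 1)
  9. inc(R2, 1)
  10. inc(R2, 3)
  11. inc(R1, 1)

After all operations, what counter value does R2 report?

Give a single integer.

Answer: 8

Derivation:
Op 1: merge R0<->R2 -> R0=(0,0,0) R2=(0,0,0)
Op 2: merge R1<->R2 -> R1=(0,0,0) R2=(0,0,0)
Op 3: merge R1<->R2 -> R1=(0,0,0) R2=(0,0,0)
Op 4: inc R1 by 2 -> R1=(0,2,0) value=2
Op 5: merge R2<->R1 -> R2=(0,2,0) R1=(0,2,0)
Op 6: inc R2 by 1 -> R2=(0,2,1) value=3
Op 7: merge R0<->R1 -> R0=(0,2,0) R1=(0,2,0)
Op 8: inc R2 by 1 -> R2=(0,2,2) value=4
Op 9: inc R2 by 1 -> R2=(0,2,3) value=5
Op 10: inc R2 by 3 -> R2=(0,2,6) value=8
Op 11: inc R1 by 1 -> R1=(0,3,0) value=3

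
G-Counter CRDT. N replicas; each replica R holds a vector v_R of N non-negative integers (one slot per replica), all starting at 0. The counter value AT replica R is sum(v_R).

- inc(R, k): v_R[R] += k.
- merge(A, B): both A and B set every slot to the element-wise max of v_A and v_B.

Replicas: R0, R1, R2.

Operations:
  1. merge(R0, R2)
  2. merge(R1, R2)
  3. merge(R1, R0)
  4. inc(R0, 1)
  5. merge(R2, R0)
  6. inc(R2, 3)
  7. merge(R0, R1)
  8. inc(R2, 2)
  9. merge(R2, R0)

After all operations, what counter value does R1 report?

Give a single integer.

Answer: 1

Derivation:
Op 1: merge R0<->R2 -> R0=(0,0,0) R2=(0,0,0)
Op 2: merge R1<->R2 -> R1=(0,0,0) R2=(0,0,0)
Op 3: merge R1<->R0 -> R1=(0,0,0) R0=(0,0,0)
Op 4: inc R0 by 1 -> R0=(1,0,0) value=1
Op 5: merge R2<->R0 -> R2=(1,0,0) R0=(1,0,0)
Op 6: inc R2 by 3 -> R2=(1,0,3) value=4
Op 7: merge R0<->R1 -> R0=(1,0,0) R1=(1,0,0)
Op 8: inc R2 by 2 -> R2=(1,0,5) value=6
Op 9: merge R2<->R0 -> R2=(1,0,5) R0=(1,0,5)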